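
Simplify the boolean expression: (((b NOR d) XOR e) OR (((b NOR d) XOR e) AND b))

By absorption (E OR (E AND v) = E):
= ((b NOR d) XOR e)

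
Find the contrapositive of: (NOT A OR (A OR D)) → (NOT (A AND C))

Contrapositive: (A AND C) → NOT (NOT A OR (A OR D))
Note: A statement and its contrapositive are logically equivalent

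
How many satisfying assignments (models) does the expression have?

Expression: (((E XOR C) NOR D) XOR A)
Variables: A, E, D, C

Satisfying assignments: (0,0,0,0), (0,1,0,1), (1,0,0,1), (1,0,1,0), (1,0,1,1), (1,1,0,0), (1,1,1,0), (1,1,1,1)
Count: 8 out of 16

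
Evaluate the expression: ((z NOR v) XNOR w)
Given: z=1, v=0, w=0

Substituting: ((1 NOR 0) XNOR 0)
= 1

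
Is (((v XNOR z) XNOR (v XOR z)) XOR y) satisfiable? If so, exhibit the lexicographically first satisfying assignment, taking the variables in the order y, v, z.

y=1, v=0, z=0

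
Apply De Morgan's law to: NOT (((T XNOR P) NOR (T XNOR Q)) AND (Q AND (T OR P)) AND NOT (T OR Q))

NOT ((T XNOR P) NOR (T XNOR Q)) OR NOT (Q AND (T OR P)) OR (T OR Q)
De Morgan's: NOT(AND of terms) = OR of negations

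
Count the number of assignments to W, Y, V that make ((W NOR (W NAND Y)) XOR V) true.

Satisfying assignments: (0,0,1), (0,1,1), (1,0,1), (1,1,1)
Count: 4 out of 8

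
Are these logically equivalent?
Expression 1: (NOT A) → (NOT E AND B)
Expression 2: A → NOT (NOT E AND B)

No, Inverse is not equivalent to original (counterexample: E=0, B=0, A=0)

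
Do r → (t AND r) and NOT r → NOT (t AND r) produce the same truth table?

No, Inverse is not equivalent to original (counterexample: t=0, r=1)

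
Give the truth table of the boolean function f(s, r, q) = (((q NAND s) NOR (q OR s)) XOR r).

s | r | q | Output
------------------
0 | 0 | 0 | 0
0 | 0 | 1 | 0
0 | 1 | 0 | 1
0 | 1 | 1 | 1
1 | 0 | 0 | 0
1 | 0 | 1 | 0
1 | 1 | 0 | 1
1 | 1 | 1 | 1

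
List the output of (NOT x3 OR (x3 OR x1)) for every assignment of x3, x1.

x3 | x1 | Output
----------------
0 | 0 | 1
0 | 1 | 1
1 | 0 | 1
1 | 1 | 1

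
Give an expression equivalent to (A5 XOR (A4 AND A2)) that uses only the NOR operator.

((((A5 NOR ((A4 NOR A4) NOR (A2 NOR A2))) NOR (A5 NOR ((A4 NOR A4) NOR (A2 NOR A2)))) NOR ((A5 NOR ((A4 NOR A4) NOR (A2 NOR A2))) NOR (A5 NOR ((A4 NOR A4) NOR (A2 NOR A2))))) NOR ((((A5 NOR A5) NOR (((A4 NOR A4) NOR (A2 NOR A2)) NOR ((A4 NOR A4) NOR (A2 NOR A2)))) NOR ((A5 NOR A5) NOR (((A4 NOR A4) NOR (A2 NOR A2)) NOR ((A4 NOR A4) NOR (A2 NOR A2))))) NOR (((A5 NOR A5) NOR (((A4 NOR A4) NOR (A2 NOR A2)) NOR ((A4 NOR A4) NOR (A2 NOR A2)))) NOR ((A5 NOR A5) NOR (((A4 NOR A4) NOR (A2 NOR A2)) NOR ((A4 NOR A4) NOR (A2 NOR A2)))))))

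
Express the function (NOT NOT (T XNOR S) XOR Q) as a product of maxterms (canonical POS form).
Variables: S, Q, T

ΠM(1, 2, 4, 7) = (S OR Q OR NOT T) AND (S OR NOT Q OR T) AND (NOT S OR Q OR T) AND (NOT S OR NOT Q OR NOT T)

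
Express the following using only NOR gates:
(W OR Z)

((W NOR Z) NOR (W NOR Z))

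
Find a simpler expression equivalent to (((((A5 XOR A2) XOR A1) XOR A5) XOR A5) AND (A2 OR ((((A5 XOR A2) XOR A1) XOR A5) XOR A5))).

By absorption (E AND (E OR v) = E) then XOR self-cancellation ((E XOR v) XOR v = E):
= ((A5 XOR A2) XOR A1)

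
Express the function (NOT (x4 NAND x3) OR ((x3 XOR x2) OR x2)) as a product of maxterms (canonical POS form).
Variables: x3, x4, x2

ΠM(0, 2) = (x3 OR x4 OR x2) AND (x3 OR NOT x4 OR x2)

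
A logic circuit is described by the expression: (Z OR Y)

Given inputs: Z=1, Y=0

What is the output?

Substituting: (1 OR 0)
= 1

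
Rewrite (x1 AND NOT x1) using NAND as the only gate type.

((x1 NAND (x1 NAND x1)) NAND (x1 NAND (x1 NAND x1)))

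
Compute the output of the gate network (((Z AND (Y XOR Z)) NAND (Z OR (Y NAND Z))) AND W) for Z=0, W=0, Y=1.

Substituting: (((0 AND (1 XOR 0)) NAND (0 OR (1 NAND 0))) AND 0)
= 0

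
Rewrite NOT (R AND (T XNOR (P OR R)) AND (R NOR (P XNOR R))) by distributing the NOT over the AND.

NOT R OR NOT (T XNOR (P OR R)) OR NOT (R NOR (P XNOR R))
De Morgan's: NOT(AND of terms) = OR of negations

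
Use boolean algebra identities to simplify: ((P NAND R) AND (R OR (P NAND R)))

By absorption (E AND (E OR v) = E):
= (P NAND R)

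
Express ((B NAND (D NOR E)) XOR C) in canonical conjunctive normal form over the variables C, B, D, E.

(C OR NOT B OR D OR E) AND (NOT C OR B OR D OR E) AND (NOT C OR B OR D OR NOT E) AND (NOT C OR B OR NOT D OR E) AND (NOT C OR B OR NOT D OR NOT E) AND (NOT C OR NOT B OR D OR NOT E) AND (NOT C OR NOT B OR NOT D OR E) AND (NOT C OR NOT B OR NOT D OR NOT E)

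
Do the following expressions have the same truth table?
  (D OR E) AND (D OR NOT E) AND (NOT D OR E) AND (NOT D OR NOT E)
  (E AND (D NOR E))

Yes, they are equivalent — the two output columns agree on all 4 assignments:
D | E | Expression 1 | Expression 2
-----------------------------------
0 | 0 | 0 | 0
0 | 1 | 0 | 0
1 | 0 | 0 | 0
1 | 1 | 0 | 0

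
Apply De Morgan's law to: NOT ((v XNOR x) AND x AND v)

NOT (v XNOR x) OR NOT x OR NOT v
De Morgan's: NOT(AND of terms) = OR of negations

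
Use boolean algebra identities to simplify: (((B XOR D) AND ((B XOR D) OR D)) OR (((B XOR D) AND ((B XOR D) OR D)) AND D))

By absorption (E OR (E AND v) = E) then absorption (E AND (E OR v) = E):
= (B XOR D)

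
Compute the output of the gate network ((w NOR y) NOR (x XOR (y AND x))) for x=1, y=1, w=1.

Substituting: ((1 NOR 1) NOR (1 XOR (1 AND 1)))
= 1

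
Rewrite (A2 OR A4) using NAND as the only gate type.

((A2 NAND A2) NAND (A4 NAND A4))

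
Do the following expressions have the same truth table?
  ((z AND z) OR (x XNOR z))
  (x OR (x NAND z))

No. Counterexample: with z=0, x=1, Expression 1 = 0 but Expression 2 = 1.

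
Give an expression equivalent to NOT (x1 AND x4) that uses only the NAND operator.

(((x1 NAND x4) NAND (x1 NAND x4)) NAND ((x1 NAND x4) NAND (x1 NAND x4)))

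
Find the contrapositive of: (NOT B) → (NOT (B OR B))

Contrapositive: (B OR B) → B
Note: A statement and its contrapositive are logically equivalent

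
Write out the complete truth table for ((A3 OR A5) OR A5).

A5 | A3 | Output
----------------
0 | 0 | 0
0 | 1 | 1
1 | 0 | 1
1 | 1 | 1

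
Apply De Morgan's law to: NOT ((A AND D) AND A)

NOT (A AND D) OR NOT A
De Morgan's: NOT(AND of terms) = OR of negations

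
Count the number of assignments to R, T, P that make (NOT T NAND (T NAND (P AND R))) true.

Satisfying assignments: (0,1,0), (0,1,1), (1,1,0), (1,1,1)
Count: 4 out of 8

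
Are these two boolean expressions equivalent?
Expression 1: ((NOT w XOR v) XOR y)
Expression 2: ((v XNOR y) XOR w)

Yes, they are equivalent — the two output columns agree on all 8 assignments:
v | w | y | Expression 1 | Expression 2
---------------------------------------
0 | 0 | 0 | 1 | 1
0 | 0 | 1 | 0 | 0
0 | 1 | 0 | 0 | 0
0 | 1 | 1 | 1 | 1
1 | 0 | 0 | 0 | 0
1 | 0 | 1 | 1 | 1
1 | 1 | 0 | 1 | 1
1 | 1 | 1 | 0 | 0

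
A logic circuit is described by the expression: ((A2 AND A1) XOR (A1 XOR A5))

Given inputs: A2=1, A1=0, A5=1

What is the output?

Substituting: ((1 AND 0) XOR (0 XOR 1))
= 1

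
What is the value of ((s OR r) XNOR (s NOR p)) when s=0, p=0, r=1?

Substituting: ((0 OR 1) XNOR (0 NOR 0))
= 1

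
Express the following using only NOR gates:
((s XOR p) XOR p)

((((((((s NOR p) NOR (s NOR p)) NOR ((s NOR p) NOR (s NOR p))) NOR ((((s NOR s) NOR (p NOR p)) NOR ((s NOR s) NOR (p NOR p))) NOR (((s NOR s) NOR (p NOR p)) NOR ((s NOR s) NOR (p NOR p))))) NOR p) NOR (((((s NOR p) NOR (s NOR p)) NOR ((s NOR p) NOR (s NOR p))) NOR ((((s NOR s) NOR (p NOR p)) NOR ((s NOR s) NOR (p NOR p))) NOR (((s NOR s) NOR (p NOR p)) NOR ((s NOR s) NOR (p NOR p))))) NOR p)) NOR ((((((s NOR p) NOR (s NOR p)) NOR ((s NOR p) NOR (s NOR p))) NOR ((((s NOR s) NOR (p NOR p)) NOR ((s NOR s) NOR (p NOR p))) NOR (((s NOR s) NOR (p NOR p)) NOR ((s NOR s) NOR (p NOR p))))) NOR p) NOR (((((s NOR p) NOR (s NOR p)) NOR ((s NOR p) NOR (s NOR p))) NOR ((((s NOR s) NOR (p NOR p)) NOR ((s NOR s) NOR (p NOR p))) NOR (((s NOR s) NOR (p NOR p)) NOR ((s NOR s) NOR (p NOR p))))) NOR p))) NOR ((((((((s NOR p) NOR (s NOR p)) NOR ((s NOR p) NOR (s NOR p))) NOR ((((s NOR s) NOR (p NOR p)) NOR ((s NOR s) NOR (p NOR p))) NOR (((s NOR s) NOR (p NOR p)) NOR ((s NOR s) NOR (p NOR p))))) NOR ((((s NOR p) NOR (s NOR p)) NOR ((s NOR p) NOR (s NOR p))) NOR ((((s NOR s) NOR (p NOR p)) NOR ((s NOR s) NOR (p NOR p))) NOR (((s NOR s) NOR (p NOR p)) NOR ((s NOR s) NOR (p NOR p)))))) NOR (p NOR p)) NOR ((((((s NOR p) NOR (s NOR p)) NOR ((s NOR p) NOR (s NOR p))) NOR ((((s NOR s) NOR (p NOR p)) NOR ((s NOR s) NOR (p NOR p))) NOR (((s NOR s) NOR (p NOR p)) NOR ((s NOR s) NOR (p NOR p))))) NOR ((((s NOR p) NOR (s NOR p)) NOR ((s NOR p) NOR (s NOR p))) NOR ((((s NOR s) NOR (p NOR p)) NOR ((s NOR s) NOR (p NOR p))) NOR (((s NOR s) NOR (p NOR p)) NOR ((s NOR s) NOR (p NOR p)))))) NOR (p NOR p))) NOR (((((((s NOR p) NOR (s NOR p)) NOR ((s NOR p) NOR (s NOR p))) NOR ((((s NOR s) NOR (p NOR p)) NOR ((s NOR s) NOR (p NOR p))) NOR (((s NOR s) NOR (p NOR p)) NOR ((s NOR s) NOR (p NOR p))))) NOR ((((s NOR p) NOR (s NOR p)) NOR ((s NOR p) NOR (s NOR p))) NOR ((((s NOR s) NOR (p NOR p)) NOR ((s NOR s) NOR (p NOR p))) NOR (((s NOR s) NOR (p NOR p)) NOR ((s NOR s) NOR (p NOR p)))))) NOR (p NOR p)) NOR ((((((s NOR p) NOR (s NOR p)) NOR ((s NOR p) NOR (s NOR p))) NOR ((((s NOR s) NOR (p NOR p)) NOR ((s NOR s) NOR (p NOR p))) NOR (((s NOR s) NOR (p NOR p)) NOR ((s NOR s) NOR (p NOR p))))) NOR ((((s NOR p) NOR (s NOR p)) NOR ((s NOR p) NOR (s NOR p))) NOR ((((s NOR s) NOR (p NOR p)) NOR ((s NOR s) NOR (p NOR p))) NOR (((s NOR s) NOR (p NOR p)) NOR ((s NOR s) NOR (p NOR p)))))) NOR (p NOR p)))))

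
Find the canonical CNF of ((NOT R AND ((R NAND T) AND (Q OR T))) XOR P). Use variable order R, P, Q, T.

(R OR P OR Q OR T) AND (R OR NOT P OR Q OR NOT T) AND (R OR NOT P OR NOT Q OR T) AND (R OR NOT P OR NOT Q OR NOT T) AND (NOT R OR P OR Q OR T) AND (NOT R OR P OR Q OR NOT T) AND (NOT R OR P OR NOT Q OR T) AND (NOT R OR P OR NOT Q OR NOT T)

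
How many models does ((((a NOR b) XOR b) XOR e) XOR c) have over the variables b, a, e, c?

Satisfying assignments: (0,0,0,0), (0,0,1,1), (0,1,0,1), (0,1,1,0), (1,0,0,0), (1,0,1,1), (1,1,0,0), (1,1,1,1)
Count: 8 out of 16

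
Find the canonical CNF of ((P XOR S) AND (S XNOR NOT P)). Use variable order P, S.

(P OR S) AND (NOT P OR NOT S)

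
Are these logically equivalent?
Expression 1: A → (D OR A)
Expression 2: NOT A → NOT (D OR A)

No, Inverse is not equivalent to original (counterexample: D=1, A=0)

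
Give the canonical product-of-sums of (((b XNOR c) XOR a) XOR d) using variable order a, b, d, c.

ΠM(1, 2, 4, 7, 8, 11, 13, 14) = (a OR b OR d OR NOT c) AND (a OR b OR NOT d OR c) AND (a OR NOT b OR d OR c) AND (a OR NOT b OR NOT d OR NOT c) AND (NOT a OR b OR d OR c) AND (NOT a OR b OR NOT d OR NOT c) AND (NOT a OR NOT b OR d OR NOT c) AND (NOT a OR NOT b OR NOT d OR c)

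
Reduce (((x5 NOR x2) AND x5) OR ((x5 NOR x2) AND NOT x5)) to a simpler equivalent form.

By distribution ((E AND v) OR (E AND NOT v) = E):
= (x5 NOR x2)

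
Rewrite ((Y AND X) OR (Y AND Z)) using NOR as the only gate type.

((((Y NOR Y) NOR (X NOR X)) NOR ((Y NOR Y) NOR (Z NOR Z))) NOR (((Y NOR Y) NOR (X NOR X)) NOR ((Y NOR Y) NOR (Z NOR Z))))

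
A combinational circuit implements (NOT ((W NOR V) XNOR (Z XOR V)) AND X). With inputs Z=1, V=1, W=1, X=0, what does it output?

Substituting: (NOT ((1 NOR 1) XNOR (1 XOR 1)) AND 0)
= 0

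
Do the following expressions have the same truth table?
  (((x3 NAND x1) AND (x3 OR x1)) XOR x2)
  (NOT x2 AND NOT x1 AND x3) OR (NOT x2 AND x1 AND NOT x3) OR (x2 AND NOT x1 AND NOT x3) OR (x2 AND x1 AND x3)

Yes, they are equivalent — the two output columns agree on all 8 assignments:
x2 | x1 | x3 | Expression 1 | Expression 2
------------------------------------------
0 | 0 | 0 | 0 | 0
0 | 0 | 1 | 1 | 1
0 | 1 | 0 | 1 | 1
0 | 1 | 1 | 0 | 0
1 | 0 | 0 | 1 | 1
1 | 0 | 1 | 0 | 0
1 | 1 | 0 | 0 | 0
1 | 1 | 1 | 1 | 1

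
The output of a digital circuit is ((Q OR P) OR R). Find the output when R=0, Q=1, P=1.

Substituting: ((1 OR 1) OR 0)
= 1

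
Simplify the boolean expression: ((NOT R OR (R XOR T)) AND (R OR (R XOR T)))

By distribution ((E OR v) AND (E OR NOT v) = E):
= (R XOR T)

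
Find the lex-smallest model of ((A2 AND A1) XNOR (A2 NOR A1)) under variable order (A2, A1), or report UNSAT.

A2=0, A1=1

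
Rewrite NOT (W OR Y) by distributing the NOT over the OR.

NOT W AND NOT Y
De Morgan's: NOT(OR of terms) = AND of negations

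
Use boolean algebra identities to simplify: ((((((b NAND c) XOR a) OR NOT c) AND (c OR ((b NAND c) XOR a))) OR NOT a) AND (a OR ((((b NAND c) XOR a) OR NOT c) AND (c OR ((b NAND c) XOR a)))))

By distribution ((E OR v) AND (E OR NOT v) = E) then distribution ((E OR v) AND (E OR NOT v) = E):
= ((b NAND c) XOR a)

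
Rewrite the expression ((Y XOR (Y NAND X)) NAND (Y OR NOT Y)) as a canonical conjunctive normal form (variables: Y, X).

(Y OR X) AND (Y OR NOT X) AND (NOT Y OR NOT X)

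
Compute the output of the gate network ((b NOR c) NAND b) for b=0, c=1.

Substituting: ((0 NOR 1) NAND 0)
= 1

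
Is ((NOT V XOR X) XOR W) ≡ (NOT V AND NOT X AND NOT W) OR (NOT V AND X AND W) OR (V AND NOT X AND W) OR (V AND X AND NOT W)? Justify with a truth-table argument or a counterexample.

Yes, they are equivalent — the two output columns agree on all 8 assignments:
V | X | W | Expression 1 | Expression 2
---------------------------------------
0 | 0 | 0 | 1 | 1
0 | 0 | 1 | 0 | 0
0 | 1 | 0 | 0 | 0
0 | 1 | 1 | 1 | 1
1 | 0 | 0 | 0 | 0
1 | 0 | 1 | 1 | 1
1 | 1 | 0 | 1 | 1
1 | 1 | 1 | 0 | 0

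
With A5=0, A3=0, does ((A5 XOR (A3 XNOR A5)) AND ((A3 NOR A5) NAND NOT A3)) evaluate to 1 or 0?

Substituting: ((0 XOR (0 XNOR 0)) AND ((0 NOR 0) NAND NOT 0))
= 0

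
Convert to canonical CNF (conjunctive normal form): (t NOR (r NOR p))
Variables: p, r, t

(p OR r OR t) AND (p OR r OR NOT t) AND (p OR NOT r OR NOT t) AND (NOT p OR r OR NOT t) AND (NOT p OR NOT r OR NOT t)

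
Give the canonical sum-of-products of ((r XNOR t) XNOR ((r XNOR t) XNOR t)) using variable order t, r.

Σm(2, 3) = (t AND NOT r) OR (t AND r)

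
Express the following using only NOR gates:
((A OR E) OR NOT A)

((((A NOR E) NOR (A NOR E)) NOR (A NOR A)) NOR (((A NOR E) NOR (A NOR E)) NOR (A NOR A)))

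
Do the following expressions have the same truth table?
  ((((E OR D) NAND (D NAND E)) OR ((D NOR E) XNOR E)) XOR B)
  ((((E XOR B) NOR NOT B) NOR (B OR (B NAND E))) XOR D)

No. Counterexample: with B=0, E=0, D=0, Expression 1 = 1 but Expression 2 = 0.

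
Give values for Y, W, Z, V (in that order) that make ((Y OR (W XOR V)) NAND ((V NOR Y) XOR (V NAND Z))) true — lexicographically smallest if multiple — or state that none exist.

Y=0, W=0, Z=0, V=0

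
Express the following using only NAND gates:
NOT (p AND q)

(((p NAND q) NAND (p NAND q)) NAND ((p NAND q) NAND (p NAND q)))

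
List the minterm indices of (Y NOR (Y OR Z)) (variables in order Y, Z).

Σm(0) = (NOT Y AND NOT Z)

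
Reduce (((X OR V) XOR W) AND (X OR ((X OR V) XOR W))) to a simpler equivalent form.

By absorption (E AND (E OR v) = E):
= ((X OR V) XOR W)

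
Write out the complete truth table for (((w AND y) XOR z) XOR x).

w | z | x | y | Output
----------------------
0 | 0 | 0 | 0 | 0
0 | 0 | 0 | 1 | 0
0 | 0 | 1 | 0 | 1
0 | 0 | 1 | 1 | 1
0 | 1 | 0 | 0 | 1
0 | 1 | 0 | 1 | 1
0 | 1 | 1 | 0 | 0
0 | 1 | 1 | 1 | 0
1 | 0 | 0 | 0 | 0
1 | 0 | 0 | 1 | 1
1 | 0 | 1 | 0 | 1
1 | 0 | 1 | 1 | 0
1 | 1 | 0 | 0 | 1
1 | 1 | 0 | 1 | 0
1 | 1 | 1 | 0 | 0
1 | 1 | 1 | 1 | 1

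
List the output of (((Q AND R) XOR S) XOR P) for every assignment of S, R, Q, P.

S | R | Q | P | Output
----------------------
0 | 0 | 0 | 0 | 0
0 | 0 | 0 | 1 | 1
0 | 0 | 1 | 0 | 0
0 | 0 | 1 | 1 | 1
0 | 1 | 0 | 0 | 0
0 | 1 | 0 | 1 | 1
0 | 1 | 1 | 0 | 1
0 | 1 | 1 | 1 | 0
1 | 0 | 0 | 0 | 1
1 | 0 | 0 | 1 | 0
1 | 0 | 1 | 0 | 1
1 | 0 | 1 | 1 | 0
1 | 1 | 0 | 0 | 1
1 | 1 | 0 | 1 | 0
1 | 1 | 1 | 0 | 0
1 | 1 | 1 | 1 | 1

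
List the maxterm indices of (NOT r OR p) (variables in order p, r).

ΠM(1) = (p OR NOT r)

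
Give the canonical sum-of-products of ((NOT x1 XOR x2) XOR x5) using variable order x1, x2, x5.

Σm(0, 3, 5, 6) = (NOT x1 AND NOT x2 AND NOT x5) OR (NOT x1 AND x2 AND x5) OR (x1 AND NOT x2 AND x5) OR (x1 AND x2 AND NOT x5)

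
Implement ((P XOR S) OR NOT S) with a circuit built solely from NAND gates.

((((P NAND (P NAND S)) NAND (S NAND (P NAND S))) NAND ((P NAND (P NAND S)) NAND (S NAND (P NAND S)))) NAND ((S NAND S) NAND (S NAND S)))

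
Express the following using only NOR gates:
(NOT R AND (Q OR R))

(((R NOR R) NOR (R NOR R)) NOR (((Q NOR R) NOR (Q NOR R)) NOR ((Q NOR R) NOR (Q NOR R))))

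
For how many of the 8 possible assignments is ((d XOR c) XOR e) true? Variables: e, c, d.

Satisfying assignments: (0,0,1), (0,1,0), (1,0,0), (1,1,1)
Count: 4 out of 8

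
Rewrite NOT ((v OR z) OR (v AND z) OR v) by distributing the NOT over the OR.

NOT (v OR z) AND NOT (v AND z) AND NOT v
De Morgan's: NOT(OR of terms) = AND of negations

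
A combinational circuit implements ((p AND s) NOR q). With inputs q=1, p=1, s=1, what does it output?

Substituting: ((1 AND 1) NOR 1)
= 0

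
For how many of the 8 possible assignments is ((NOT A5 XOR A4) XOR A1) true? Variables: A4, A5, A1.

Satisfying assignments: (0,0,0), (0,1,1), (1,0,1), (1,1,0)
Count: 4 out of 8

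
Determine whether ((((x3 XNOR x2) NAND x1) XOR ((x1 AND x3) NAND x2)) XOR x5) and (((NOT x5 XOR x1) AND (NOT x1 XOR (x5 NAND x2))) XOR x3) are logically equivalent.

No. Counterexample: with x1=0, x5=0, x3=1, x2=0, Expression 1 = 0 but Expression 2 = 1.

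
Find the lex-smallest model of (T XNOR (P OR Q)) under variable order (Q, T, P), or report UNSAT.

Q=0, T=0, P=0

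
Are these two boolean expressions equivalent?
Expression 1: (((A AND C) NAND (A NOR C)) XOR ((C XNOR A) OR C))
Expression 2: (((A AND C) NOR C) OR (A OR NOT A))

No. Counterexample: with A=0, C=0, Expression 1 = 0 but Expression 2 = 1.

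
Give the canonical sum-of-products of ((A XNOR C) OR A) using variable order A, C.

Σm(0, 2, 3) = (NOT A AND NOT C) OR (A AND NOT C) OR (A AND C)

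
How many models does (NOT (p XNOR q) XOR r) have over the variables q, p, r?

Satisfying assignments: (0,0,1), (0,1,0), (1,0,0), (1,1,1)
Count: 4 out of 8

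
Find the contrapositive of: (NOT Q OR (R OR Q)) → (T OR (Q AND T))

Contrapositive: NOT (T OR (Q AND T)) → NOT (NOT Q OR (R OR Q))
Note: A statement and its contrapositive are logically equivalent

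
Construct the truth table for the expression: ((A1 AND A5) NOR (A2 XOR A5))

A2 | A1 | A5 | Output
---------------------
0 | 0 | 0 | 1
0 | 0 | 1 | 0
0 | 1 | 0 | 1
0 | 1 | 1 | 0
1 | 0 | 0 | 0
1 | 0 | 1 | 1
1 | 1 | 0 | 0
1 | 1 | 1 | 0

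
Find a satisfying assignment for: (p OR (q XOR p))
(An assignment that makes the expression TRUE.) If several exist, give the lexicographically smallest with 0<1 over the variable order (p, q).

p=0, q=1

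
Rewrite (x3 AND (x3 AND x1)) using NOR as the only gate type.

((x3 NOR x3) NOR (((x3 NOR x3) NOR (x1 NOR x1)) NOR ((x3 NOR x3) NOR (x1 NOR x1))))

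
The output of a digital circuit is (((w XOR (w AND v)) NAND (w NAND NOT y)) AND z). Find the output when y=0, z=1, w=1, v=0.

Substituting: (((1 XOR (1 AND 0)) NAND (1 NAND NOT 0)) AND 1)
= 1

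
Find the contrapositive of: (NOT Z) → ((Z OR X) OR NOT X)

Contrapositive: NOT ((Z OR X) OR NOT X) → Z
Note: A statement and its contrapositive are logically equivalent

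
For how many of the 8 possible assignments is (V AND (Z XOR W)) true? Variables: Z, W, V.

Satisfying assignments: (0,1,1), (1,0,1)
Count: 2 out of 8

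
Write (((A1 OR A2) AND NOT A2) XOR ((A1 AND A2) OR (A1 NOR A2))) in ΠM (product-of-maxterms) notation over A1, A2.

ΠM(1) = (A1 OR NOT A2)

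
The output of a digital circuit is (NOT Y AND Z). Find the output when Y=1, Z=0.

Substituting: (NOT 1 AND 0)
= 0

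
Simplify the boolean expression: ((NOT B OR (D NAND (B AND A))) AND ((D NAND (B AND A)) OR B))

By distribution ((E OR v) AND (E OR NOT v) = E):
= (D NAND (B AND A))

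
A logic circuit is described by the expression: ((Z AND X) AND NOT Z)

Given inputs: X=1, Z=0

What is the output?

Substituting: ((0 AND 1) AND NOT 0)
= 0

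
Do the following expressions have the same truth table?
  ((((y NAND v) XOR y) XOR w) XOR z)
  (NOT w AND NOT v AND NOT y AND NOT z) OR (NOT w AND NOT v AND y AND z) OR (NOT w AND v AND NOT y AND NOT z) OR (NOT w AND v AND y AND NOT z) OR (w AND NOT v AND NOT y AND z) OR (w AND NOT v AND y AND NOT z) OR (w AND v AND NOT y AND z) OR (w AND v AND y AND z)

Yes, they are equivalent — the two output columns agree on all 16 assignments:
w | v | y | z | Expression 1 | Expression 2
-------------------------------------------
0 | 0 | 0 | 0 | 1 | 1
0 | 0 | 0 | 1 | 0 | 0
0 | 0 | 1 | 0 | 0 | 0
0 | 0 | 1 | 1 | 1 | 1
0 | 1 | 0 | 0 | 1 | 1
0 | 1 | 0 | 1 | 0 | 0
0 | 1 | 1 | 0 | 1 | 1
0 | 1 | 1 | 1 | 0 | 0
1 | 0 | 0 | 0 | 0 | 0
1 | 0 | 0 | 1 | 1 | 1
1 | 0 | 1 | 0 | 1 | 1
1 | 0 | 1 | 1 | 0 | 0
1 | 1 | 0 | 0 | 0 | 0
1 | 1 | 0 | 1 | 1 | 1
1 | 1 | 1 | 0 | 0 | 0
1 | 1 | 1 | 1 | 1 | 1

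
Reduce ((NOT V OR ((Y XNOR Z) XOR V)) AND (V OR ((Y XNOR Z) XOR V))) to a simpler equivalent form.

By distribution ((E OR v) AND (E OR NOT v) = E):
= ((Y XNOR Z) XOR V)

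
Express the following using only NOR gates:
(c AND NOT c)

((c NOR c) NOR ((c NOR c) NOR (c NOR c)))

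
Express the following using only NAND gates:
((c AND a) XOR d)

((((c NAND a) NAND (c NAND a)) NAND (((c NAND a) NAND (c NAND a)) NAND d)) NAND (d NAND (((c NAND a) NAND (c NAND a)) NAND d)))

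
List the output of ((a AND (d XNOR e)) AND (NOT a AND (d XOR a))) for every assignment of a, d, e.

a | d | e | Output
------------------
0 | 0 | 0 | 0
0 | 0 | 1 | 0
0 | 1 | 0 | 0
0 | 1 | 1 | 0
1 | 0 | 0 | 0
1 | 0 | 1 | 0
1 | 1 | 0 | 0
1 | 1 | 1 | 0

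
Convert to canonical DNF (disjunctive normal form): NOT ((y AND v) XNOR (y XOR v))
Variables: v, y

(NOT v AND y) OR (v AND NOT y) OR (v AND y)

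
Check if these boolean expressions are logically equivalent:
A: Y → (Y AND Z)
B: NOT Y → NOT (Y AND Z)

No, Inverse is not equivalent to original (counterexample: Y=1, Z=0)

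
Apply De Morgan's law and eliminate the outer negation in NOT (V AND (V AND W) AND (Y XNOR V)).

NOT V OR NOT (V AND W) OR NOT (Y XNOR V)
De Morgan's: NOT(AND of terms) = OR of negations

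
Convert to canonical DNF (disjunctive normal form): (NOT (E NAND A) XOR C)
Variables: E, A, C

(NOT E AND NOT A AND C) OR (NOT E AND A AND C) OR (E AND NOT A AND C) OR (E AND A AND NOT C)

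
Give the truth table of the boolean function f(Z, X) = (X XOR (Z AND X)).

Z | X | Output
--------------
0 | 0 | 0
0 | 1 | 1
1 | 0 | 0
1 | 1 | 0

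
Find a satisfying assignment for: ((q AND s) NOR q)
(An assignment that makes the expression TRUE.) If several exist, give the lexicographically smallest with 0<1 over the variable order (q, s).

q=0, s=0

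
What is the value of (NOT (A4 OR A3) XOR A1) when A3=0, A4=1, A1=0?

Substituting: (NOT (1 OR 0) XOR 0)
= 0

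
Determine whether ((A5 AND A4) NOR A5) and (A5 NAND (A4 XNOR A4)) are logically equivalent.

Yes, they are equivalent — the two output columns agree on all 4 assignments:
A5 | A4 | Expression 1 | Expression 2
-------------------------------------
0 | 0 | 1 | 1
0 | 1 | 1 | 1
1 | 0 | 0 | 0
1 | 1 | 0 | 0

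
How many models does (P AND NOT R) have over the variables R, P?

Satisfying assignments: (0,1)
Count: 1 out of 4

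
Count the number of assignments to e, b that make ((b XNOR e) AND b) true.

Satisfying assignments: (1,1)
Count: 1 out of 4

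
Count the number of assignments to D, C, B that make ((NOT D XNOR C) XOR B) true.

Satisfying assignments: (0,0,1), (0,1,0), (1,0,0), (1,1,1)
Count: 4 out of 8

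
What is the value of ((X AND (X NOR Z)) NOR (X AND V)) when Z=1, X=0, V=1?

Substituting: ((0 AND (0 NOR 1)) NOR (0 AND 1))
= 1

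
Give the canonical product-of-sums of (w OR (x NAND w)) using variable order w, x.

ΠM() = TRUE (no maxterms)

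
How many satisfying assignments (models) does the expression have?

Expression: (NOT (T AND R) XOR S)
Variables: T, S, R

Satisfying assignments: (0,0,0), (0,0,1), (1,0,0), (1,1,1)
Count: 4 out of 8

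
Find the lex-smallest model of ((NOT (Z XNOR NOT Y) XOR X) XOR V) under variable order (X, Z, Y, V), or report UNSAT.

X=0, Z=0, Y=0, V=0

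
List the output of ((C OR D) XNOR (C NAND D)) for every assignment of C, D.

C | D | Output
--------------
0 | 0 | 0
0 | 1 | 1
1 | 0 | 1
1 | 1 | 0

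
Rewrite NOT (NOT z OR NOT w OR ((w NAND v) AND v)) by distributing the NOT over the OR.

z AND w AND NOT ((w NAND v) AND v)
De Morgan's: NOT(OR of terms) = AND of negations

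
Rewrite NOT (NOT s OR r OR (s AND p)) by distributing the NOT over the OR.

s AND NOT r AND NOT (s AND p)
De Morgan's: NOT(OR of terms) = AND of negations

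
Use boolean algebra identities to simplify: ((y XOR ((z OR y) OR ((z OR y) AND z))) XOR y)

By XOR self-cancellation ((E XOR v) XOR v = E) then absorption (E OR (E AND v) = E):
= (z OR y)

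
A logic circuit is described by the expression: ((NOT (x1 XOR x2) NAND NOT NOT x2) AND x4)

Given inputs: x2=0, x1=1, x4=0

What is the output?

Substituting: ((NOT (1 XOR 0) NAND NOT NOT 0) AND 0)
= 0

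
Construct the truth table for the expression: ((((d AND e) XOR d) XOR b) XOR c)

e | d | b | c | Output
----------------------
0 | 0 | 0 | 0 | 0
0 | 0 | 0 | 1 | 1
0 | 0 | 1 | 0 | 1
0 | 0 | 1 | 1 | 0
0 | 1 | 0 | 0 | 1
0 | 1 | 0 | 1 | 0
0 | 1 | 1 | 0 | 0
0 | 1 | 1 | 1 | 1
1 | 0 | 0 | 0 | 0
1 | 0 | 0 | 1 | 1
1 | 0 | 1 | 0 | 1
1 | 0 | 1 | 1 | 0
1 | 1 | 0 | 0 | 0
1 | 1 | 0 | 1 | 1
1 | 1 | 1 | 0 | 1
1 | 1 | 1 | 1 | 0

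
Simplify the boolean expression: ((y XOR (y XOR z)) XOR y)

By XOR self-cancellation ((E XOR v) XOR v = E):
= (y XOR z)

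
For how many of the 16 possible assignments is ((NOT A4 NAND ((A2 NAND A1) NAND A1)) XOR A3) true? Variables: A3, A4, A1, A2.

Satisfying assignments: (0,0,1,0), (0,1,0,0), (0,1,0,1), (0,1,1,0), (0,1,1,1), (1,0,0,0), (1,0,0,1), (1,0,1,1)
Count: 8 out of 16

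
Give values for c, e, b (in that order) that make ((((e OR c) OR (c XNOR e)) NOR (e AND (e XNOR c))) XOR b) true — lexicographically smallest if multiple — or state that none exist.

c=0, e=0, b=1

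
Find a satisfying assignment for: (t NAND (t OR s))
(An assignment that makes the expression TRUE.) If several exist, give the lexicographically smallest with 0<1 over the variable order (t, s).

t=0, s=0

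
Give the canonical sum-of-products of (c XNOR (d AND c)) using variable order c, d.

Σm(0, 1, 3) = (NOT c AND NOT d) OR (NOT c AND d) OR (c AND d)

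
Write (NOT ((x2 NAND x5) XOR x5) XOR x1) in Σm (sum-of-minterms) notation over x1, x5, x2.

Σm(2, 4, 5, 7) = (NOT x1 AND x5 AND NOT x2) OR (x1 AND NOT x5 AND NOT x2) OR (x1 AND NOT x5 AND x2) OR (x1 AND x5 AND x2)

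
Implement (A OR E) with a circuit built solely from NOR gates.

((A NOR E) NOR (A NOR E))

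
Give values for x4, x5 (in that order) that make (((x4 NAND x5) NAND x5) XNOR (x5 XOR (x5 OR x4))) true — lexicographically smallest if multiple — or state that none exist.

x4=0, x5=1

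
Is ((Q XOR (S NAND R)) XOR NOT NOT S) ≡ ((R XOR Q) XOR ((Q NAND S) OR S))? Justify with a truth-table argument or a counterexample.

No. Counterexample: with Q=0, R=0, S=1, Expression 1 = 0 but Expression 2 = 1.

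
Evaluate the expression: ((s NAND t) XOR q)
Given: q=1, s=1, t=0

Substituting: ((1 NAND 0) XOR 1)
= 0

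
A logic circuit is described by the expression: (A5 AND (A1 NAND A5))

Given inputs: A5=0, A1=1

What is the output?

Substituting: (0 AND (1 NAND 0))
= 0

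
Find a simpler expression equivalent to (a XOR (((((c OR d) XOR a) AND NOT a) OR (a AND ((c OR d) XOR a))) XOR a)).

By XOR self-cancellation ((E XOR v) XOR v = E) then distribution ((E AND v) OR (E AND NOT v) = E):
= ((c OR d) XOR a)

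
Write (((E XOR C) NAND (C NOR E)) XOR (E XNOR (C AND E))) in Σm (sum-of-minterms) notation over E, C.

Σm(2) = (E AND NOT C)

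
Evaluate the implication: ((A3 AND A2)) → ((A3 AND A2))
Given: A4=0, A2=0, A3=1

Antecedent ((A3 AND A2)) = 0; consequent ((A3 AND A2)) = 0.
0 → 0 = 1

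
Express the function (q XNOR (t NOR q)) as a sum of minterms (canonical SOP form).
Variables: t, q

Σm(2) = (t AND NOT q)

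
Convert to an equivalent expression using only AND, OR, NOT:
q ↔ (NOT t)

(q AND (NOT t)) OR (NOT q AND t)
(Biconditional = both true or both false)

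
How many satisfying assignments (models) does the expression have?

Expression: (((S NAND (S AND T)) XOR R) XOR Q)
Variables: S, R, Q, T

Satisfying assignments: (0,0,0,0), (0,0,0,1), (0,1,1,0), (0,1,1,1), (1,0,0,0), (1,0,1,1), (1,1,0,1), (1,1,1,0)
Count: 8 out of 16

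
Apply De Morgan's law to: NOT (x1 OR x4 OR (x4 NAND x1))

NOT x1 AND NOT x4 AND NOT (x4 NAND x1)
De Morgan's: NOT(OR of terms) = AND of negations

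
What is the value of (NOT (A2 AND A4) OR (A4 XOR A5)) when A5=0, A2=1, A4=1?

Substituting: (NOT (1 AND 1) OR (1 XOR 0))
= 1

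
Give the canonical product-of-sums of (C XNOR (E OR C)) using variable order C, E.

ΠM(1) = (C OR NOT E)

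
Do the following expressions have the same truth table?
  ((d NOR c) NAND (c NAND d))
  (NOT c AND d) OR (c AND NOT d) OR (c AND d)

Yes, they are equivalent — the two output columns agree on all 4 assignments:
c | d | Expression 1 | Expression 2
-----------------------------------
0 | 0 | 0 | 0
0 | 1 | 1 | 1
1 | 0 | 1 | 1
1 | 1 | 1 | 1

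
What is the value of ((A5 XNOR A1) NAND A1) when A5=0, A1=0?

Substituting: ((0 XNOR 0) NAND 0)
= 1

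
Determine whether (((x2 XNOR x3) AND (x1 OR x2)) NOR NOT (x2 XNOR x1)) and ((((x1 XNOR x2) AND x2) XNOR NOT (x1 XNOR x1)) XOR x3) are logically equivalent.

No. Counterexample: with x1=0, x2=0, x3=1, Expression 1 = 1 but Expression 2 = 0.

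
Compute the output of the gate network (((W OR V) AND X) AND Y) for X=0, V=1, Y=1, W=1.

Substituting: (((1 OR 1) AND 0) AND 1)
= 0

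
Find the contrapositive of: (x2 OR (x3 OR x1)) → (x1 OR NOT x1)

Contrapositive: NOT (x1 OR NOT x1) → NOT (x2 OR (x3 OR x1))
Note: A statement and its contrapositive are logically equivalent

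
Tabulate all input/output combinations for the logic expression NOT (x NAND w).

x | w | Output
--------------
0 | 0 | 0
0 | 1 | 0
1 | 0 | 0
1 | 1 | 1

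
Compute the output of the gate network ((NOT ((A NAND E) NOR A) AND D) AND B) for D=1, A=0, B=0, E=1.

Substituting: ((NOT ((0 NAND 1) NOR 0) AND 1) AND 0)
= 0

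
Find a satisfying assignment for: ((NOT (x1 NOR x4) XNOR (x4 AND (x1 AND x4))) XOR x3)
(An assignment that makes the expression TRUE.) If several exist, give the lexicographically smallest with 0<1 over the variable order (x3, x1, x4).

x3=0, x1=0, x4=0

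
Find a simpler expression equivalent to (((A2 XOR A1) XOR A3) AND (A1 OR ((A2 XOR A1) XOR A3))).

By absorption (E AND (E OR v) = E):
= ((A2 XOR A1) XOR A3)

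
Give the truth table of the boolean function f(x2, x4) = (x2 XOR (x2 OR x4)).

x2 | x4 | Output
----------------
0 | 0 | 0
0 | 1 | 1
1 | 0 | 0
1 | 1 | 0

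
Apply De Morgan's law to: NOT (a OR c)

NOT a AND NOT c
De Morgan's: NOT(OR of terms) = AND of negations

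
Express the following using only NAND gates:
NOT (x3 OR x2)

(((x3 NAND x3) NAND (x2 NAND x2)) NAND ((x3 NAND x3) NAND (x2 NAND x2)))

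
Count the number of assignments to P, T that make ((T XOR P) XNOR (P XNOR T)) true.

No assignment satisfies the expression.
Count: 0 out of 4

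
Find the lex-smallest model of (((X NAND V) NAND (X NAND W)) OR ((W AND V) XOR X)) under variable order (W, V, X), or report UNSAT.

W=0, V=0, X=1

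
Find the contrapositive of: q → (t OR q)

Contrapositive: NOT (t OR q) → NOT q
Note: A statement and its contrapositive are logically equivalent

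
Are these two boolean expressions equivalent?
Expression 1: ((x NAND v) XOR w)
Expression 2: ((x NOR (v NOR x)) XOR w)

No. Counterexample: with x=0, v=0, w=0, Expression 1 = 1 but Expression 2 = 0.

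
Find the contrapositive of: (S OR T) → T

Contrapositive: NOT T → NOT (S OR T)
Note: A statement and its contrapositive are logically equivalent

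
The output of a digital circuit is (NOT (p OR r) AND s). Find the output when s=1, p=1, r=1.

Substituting: (NOT (1 OR 1) AND 1)
= 0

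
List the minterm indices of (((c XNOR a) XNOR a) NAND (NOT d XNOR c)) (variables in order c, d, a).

Σm(0, 1, 2, 3, 6, 7) = (NOT c AND NOT d AND NOT a) OR (NOT c AND NOT d AND a) OR (NOT c AND d AND NOT a) OR (NOT c AND d AND a) OR (c AND d AND NOT a) OR (c AND d AND a)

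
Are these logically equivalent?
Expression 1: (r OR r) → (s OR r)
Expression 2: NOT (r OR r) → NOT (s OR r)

No, Inverse is not equivalent to original (counterexample: r=0, s=1)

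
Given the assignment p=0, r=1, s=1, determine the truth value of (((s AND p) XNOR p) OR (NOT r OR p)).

Substituting: (((1 AND 0) XNOR 0) OR (NOT 1 OR 0))
= 1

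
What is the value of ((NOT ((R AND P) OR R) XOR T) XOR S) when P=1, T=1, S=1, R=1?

Substituting: ((NOT ((1 AND 1) OR 1) XOR 1) XOR 1)
= 0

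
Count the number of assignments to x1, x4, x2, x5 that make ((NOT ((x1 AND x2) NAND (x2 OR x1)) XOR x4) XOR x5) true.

Satisfying assignments: (0,0,0,1), (0,0,1,1), (0,1,0,0), (0,1,1,0), (1,0,0,1), (1,0,1,0), (1,1,0,0), (1,1,1,1)
Count: 8 out of 16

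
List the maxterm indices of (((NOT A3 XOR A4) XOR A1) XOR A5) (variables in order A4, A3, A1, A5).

ΠM(1, 2, 4, 7, 8, 11, 13, 14) = (A4 OR A3 OR A1 OR NOT A5) AND (A4 OR A3 OR NOT A1 OR A5) AND (A4 OR NOT A3 OR A1 OR A5) AND (A4 OR NOT A3 OR NOT A1 OR NOT A5) AND (NOT A4 OR A3 OR A1 OR A5) AND (NOT A4 OR A3 OR NOT A1 OR NOT A5) AND (NOT A4 OR NOT A3 OR A1 OR NOT A5) AND (NOT A4 OR NOT A3 OR NOT A1 OR A5)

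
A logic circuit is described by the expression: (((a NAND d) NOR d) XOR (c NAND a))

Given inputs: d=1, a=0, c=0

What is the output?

Substituting: (((0 NAND 1) NOR 1) XOR (0 NAND 0))
= 1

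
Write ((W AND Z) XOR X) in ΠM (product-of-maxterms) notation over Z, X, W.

ΠM(0, 1, 4, 7) = (Z OR X OR W) AND (Z OR X OR NOT W) AND (NOT Z OR X OR W) AND (NOT Z OR NOT X OR NOT W)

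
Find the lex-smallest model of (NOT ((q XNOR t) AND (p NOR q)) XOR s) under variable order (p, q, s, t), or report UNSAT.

p=0, q=0, s=0, t=1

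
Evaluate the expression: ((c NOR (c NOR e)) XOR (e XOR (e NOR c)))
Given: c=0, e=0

Substituting: ((0 NOR (0 NOR 0)) XOR (0 XOR (0 NOR 0)))
= 1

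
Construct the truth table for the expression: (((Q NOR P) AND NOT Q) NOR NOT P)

P | Q | Output
--------------
0 | 0 | 0
0 | 1 | 0
1 | 0 | 1
1 | 1 | 1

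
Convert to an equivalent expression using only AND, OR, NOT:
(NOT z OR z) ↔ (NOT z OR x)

((NOT z OR z) AND (NOT z OR x)) OR (NOT (NOT z OR z) AND NOT (NOT z OR x))
(Biconditional = both true or both false)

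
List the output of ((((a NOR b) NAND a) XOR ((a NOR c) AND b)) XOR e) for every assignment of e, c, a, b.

e | c | a | b | Output
----------------------
0 | 0 | 0 | 0 | 1
0 | 0 | 0 | 1 | 0
0 | 0 | 1 | 0 | 1
0 | 0 | 1 | 1 | 1
0 | 1 | 0 | 0 | 1
0 | 1 | 0 | 1 | 1
0 | 1 | 1 | 0 | 1
0 | 1 | 1 | 1 | 1
1 | 0 | 0 | 0 | 0
1 | 0 | 0 | 1 | 1
1 | 0 | 1 | 0 | 0
1 | 0 | 1 | 1 | 0
1 | 1 | 0 | 0 | 0
1 | 1 | 0 | 1 | 0
1 | 1 | 1 | 0 | 0
1 | 1 | 1 | 1 | 0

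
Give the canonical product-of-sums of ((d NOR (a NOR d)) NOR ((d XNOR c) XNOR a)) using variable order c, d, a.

ΠM(1, 2, 4, 5, 7) = (c OR d OR NOT a) AND (c OR NOT d OR a) AND (NOT c OR d OR a) AND (NOT c OR d OR NOT a) AND (NOT c OR NOT d OR NOT a)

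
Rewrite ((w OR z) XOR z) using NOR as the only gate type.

((((((w NOR z) NOR (w NOR z)) NOR z) NOR (((w NOR z) NOR (w NOR z)) NOR z)) NOR ((((w NOR z) NOR (w NOR z)) NOR z) NOR (((w NOR z) NOR (w NOR z)) NOR z))) NOR ((((((w NOR z) NOR (w NOR z)) NOR ((w NOR z) NOR (w NOR z))) NOR (z NOR z)) NOR ((((w NOR z) NOR (w NOR z)) NOR ((w NOR z) NOR (w NOR z))) NOR (z NOR z))) NOR (((((w NOR z) NOR (w NOR z)) NOR ((w NOR z) NOR (w NOR z))) NOR (z NOR z)) NOR ((((w NOR z) NOR (w NOR z)) NOR ((w NOR z) NOR (w NOR z))) NOR (z NOR z)))))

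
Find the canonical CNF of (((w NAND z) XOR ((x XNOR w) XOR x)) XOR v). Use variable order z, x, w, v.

(z OR x OR w OR v) AND (z OR x OR NOT w OR NOT v) AND (z OR NOT x OR w OR v) AND (z OR NOT x OR NOT w OR NOT v) AND (NOT z OR x OR w OR v) AND (NOT z OR x OR NOT w OR v) AND (NOT z OR NOT x OR w OR v) AND (NOT z OR NOT x OR NOT w OR v)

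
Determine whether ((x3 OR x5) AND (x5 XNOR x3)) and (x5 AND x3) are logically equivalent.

Yes, they are equivalent — the two output columns agree on all 4 assignments:
x5 | x3 | Expression 1 | Expression 2
-------------------------------------
0 | 0 | 0 | 0
0 | 1 | 0 | 0
1 | 0 | 0 | 0
1 | 1 | 1 | 1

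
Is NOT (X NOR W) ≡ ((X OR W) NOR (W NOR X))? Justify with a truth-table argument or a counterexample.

No. Counterexample: with W=0, X=1, Expression 1 = 1 but Expression 2 = 0.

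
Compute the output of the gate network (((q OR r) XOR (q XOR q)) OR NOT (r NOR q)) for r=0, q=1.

Substituting: (((1 OR 0) XOR (1 XOR 1)) OR NOT (0 NOR 1))
= 1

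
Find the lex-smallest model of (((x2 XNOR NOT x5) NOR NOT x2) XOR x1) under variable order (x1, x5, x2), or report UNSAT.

x1=0, x5=1, x2=1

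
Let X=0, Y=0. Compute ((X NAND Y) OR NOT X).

Substituting: ((0 NAND 0) OR NOT 0)
= 1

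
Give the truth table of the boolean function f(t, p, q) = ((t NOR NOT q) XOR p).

t | p | q | Output
------------------
0 | 0 | 0 | 0
0 | 0 | 1 | 1
0 | 1 | 0 | 1
0 | 1 | 1 | 0
1 | 0 | 0 | 0
1 | 0 | 1 | 0
1 | 1 | 0 | 1
1 | 1 | 1 | 1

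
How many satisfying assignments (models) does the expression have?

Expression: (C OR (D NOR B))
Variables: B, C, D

Satisfying assignments: (0,0,0), (0,1,0), (0,1,1), (1,1,0), (1,1,1)
Count: 5 out of 8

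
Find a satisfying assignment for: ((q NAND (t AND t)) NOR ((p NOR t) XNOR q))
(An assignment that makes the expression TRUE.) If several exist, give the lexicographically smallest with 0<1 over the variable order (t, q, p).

t=1, q=1, p=0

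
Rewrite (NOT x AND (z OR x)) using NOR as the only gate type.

(((x NOR x) NOR (x NOR x)) NOR (((z NOR x) NOR (z NOR x)) NOR ((z NOR x) NOR (z NOR x))))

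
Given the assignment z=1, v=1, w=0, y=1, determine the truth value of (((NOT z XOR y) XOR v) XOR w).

Substituting: (((NOT 1 XOR 1) XOR 1) XOR 0)
= 0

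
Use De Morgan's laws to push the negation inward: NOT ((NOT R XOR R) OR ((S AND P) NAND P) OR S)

NOT (NOT R XOR R) AND NOT ((S AND P) NAND P) AND NOT S
De Morgan's: NOT(OR of terms) = AND of negations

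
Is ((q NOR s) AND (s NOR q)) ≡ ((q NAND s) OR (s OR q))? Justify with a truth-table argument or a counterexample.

No. Counterexample: with q=0, s=1, Expression 1 = 0 but Expression 2 = 1.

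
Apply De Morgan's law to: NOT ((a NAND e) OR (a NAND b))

NOT (a NAND e) AND NOT (a NAND b)
De Morgan's: NOT(OR of terms) = AND of negations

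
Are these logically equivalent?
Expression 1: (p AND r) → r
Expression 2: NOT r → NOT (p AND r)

Yes, Contrapositive is always equivalent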